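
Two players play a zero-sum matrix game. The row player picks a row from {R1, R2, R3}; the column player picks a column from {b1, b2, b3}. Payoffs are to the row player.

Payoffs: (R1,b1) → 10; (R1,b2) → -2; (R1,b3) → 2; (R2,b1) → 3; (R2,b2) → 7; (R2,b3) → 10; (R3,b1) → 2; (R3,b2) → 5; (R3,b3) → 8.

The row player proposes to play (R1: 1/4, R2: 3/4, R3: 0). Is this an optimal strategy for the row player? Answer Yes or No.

Yes

Against b1 this mix gives (1/4)·10 + (3/4)·3 = 19/4.
Against b2 this mix gives (1/4)·(-2) + (3/4)·7 = 19/4.
Against b3 this mix gives (1/4)·2 + (3/4)·10 = 8.
All of the column player's active replies (b1, b2) yield 19/4, and no column does worse for the row player. The mix makes the column player indifferent and guarantees 19/4, so it is optimal.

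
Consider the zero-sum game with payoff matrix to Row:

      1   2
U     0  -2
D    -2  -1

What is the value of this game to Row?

-4/3

Row minima: U → -2, D → -2; maximin = -2.
Column maxima: 1 → 0, 2 → -1; minimax = -1.
-2 ≠ -1, so there is no saddle point; optimal play is mixed.
Let Row play U with probability p. Expected payoff against 1: 0p + (-2)(1−p) = 2p − 2; against 2: (-2)p + (-1)(1−p) = −p − 1.
Setting these equal: 2p − 2 = −p − 1 ⇒ 3p = 1 ⇒ p = 1/3, and the value is (2)·(1/3) − 2 = -4/3.
For Column: with q = P(1), equating U's and D's payoffs gives 2q − 2 = −q − 1 ⇒ q = 1/3.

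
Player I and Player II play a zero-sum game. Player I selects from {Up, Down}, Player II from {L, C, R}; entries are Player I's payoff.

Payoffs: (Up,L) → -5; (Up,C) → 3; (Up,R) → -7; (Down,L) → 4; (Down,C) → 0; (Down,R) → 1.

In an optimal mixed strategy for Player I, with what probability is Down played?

Row minima: Up → -7, Down → 0; maximin = 0.
Column maxima: L → 4, C → 3, R → 1; minimax = 1.
0 ≠ 1, so there is no saddle point; optimal play is mixed.
L is strictly dominated by R (it gives Player I strictly more in every row), so Player II never plays it.
On the remaining 2×2 (Up, Down vs C, R):
Let Player I play Up with probability p. Expected payoff against C: 3p + 0(1−p) = 3p; against R: (-7)p + 1(1−p) = −8p + 1.
Setting these equal: 3p = −8p + 1 ⇒ 11p = 1 ⇒ p = 1/11, and the value is (3)·(1/11) = 3/11.
For Player II: with q = P(C), equating Up's and Down's payoffs gives 10q − 7 = −q + 1 ⇒ q = 8/11.

10/11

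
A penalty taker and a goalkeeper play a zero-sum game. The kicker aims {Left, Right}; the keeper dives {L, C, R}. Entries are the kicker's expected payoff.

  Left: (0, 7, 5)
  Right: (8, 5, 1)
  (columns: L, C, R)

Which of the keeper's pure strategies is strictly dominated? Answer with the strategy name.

C

R holds the kicker's payoff strictly below C in every row: 5 < 7, 1 < 5.
So C is strictly dominated for the keeper.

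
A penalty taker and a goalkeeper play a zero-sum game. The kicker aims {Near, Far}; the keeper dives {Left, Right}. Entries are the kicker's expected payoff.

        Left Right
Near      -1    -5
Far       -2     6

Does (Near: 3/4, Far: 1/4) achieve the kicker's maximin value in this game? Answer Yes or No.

No

Against Left this mix gives (3/4)·(-1) + (1/4)·(-2) = -5/4.
Against Right this mix gives (3/4)·(-5) + (1/4)·6 = -9/4.
The keeper will play Right, holding the kicker to -9/4. Shifting weight toward the row that does better against Right would raise this floor (the equalizing mix achieves -4/3 against both Right and Left), so the proposed strategy is not optimal.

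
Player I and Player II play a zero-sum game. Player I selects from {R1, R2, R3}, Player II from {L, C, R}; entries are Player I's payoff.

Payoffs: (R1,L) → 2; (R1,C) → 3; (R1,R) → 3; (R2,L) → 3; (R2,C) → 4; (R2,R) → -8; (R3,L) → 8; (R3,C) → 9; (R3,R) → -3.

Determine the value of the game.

Row minima: R1 → 2, R2 → -8, R3 → -3; maximin = 2.
Column maxima: L → 8, C → 9, R → 3; minimax = 3.
2 ≠ 3, so there is no saddle point; optimal play is mixed.
R2 is strictly dominated by R3, so Player I never plays it.
C is strictly dominated by L (it gives Player I strictly more in every row), so Player II never plays it.
On the remaining 2×2 (R1, R3 vs L, R):
Let Player I play R1 with probability p. Expected payoff against L: 2p + 8(1−p) = −6p + 8; against R: 3p + (-3)(1−p) = 6p − 3.
Setting these equal: −6p + 8 = 6p − 3 ⇒ −12p = -11 ⇒ p = 11/12, and the value is (-6)·(11/12) + 8 = 5/2.
For Player II: with q = P(L), equating R1's and R3's payoffs gives −q + 3 = 11q − 3 ⇒ q = 1/2.

5/2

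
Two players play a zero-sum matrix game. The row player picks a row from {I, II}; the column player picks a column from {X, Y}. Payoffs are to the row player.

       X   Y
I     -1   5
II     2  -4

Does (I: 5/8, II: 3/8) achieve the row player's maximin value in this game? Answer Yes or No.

Against X this mix gives (5/8)·(-1) + (3/8)·2 = 1/8.
Against Y this mix gives (5/8)·5 + (3/8)·(-4) = 13/8.
The column player will play X, holding the row player to 1/8. Shifting weight toward the row that does better against X would raise this floor (the equalizing mix achieves 1/2 against both X and Y), so the proposed strategy is not optimal.

No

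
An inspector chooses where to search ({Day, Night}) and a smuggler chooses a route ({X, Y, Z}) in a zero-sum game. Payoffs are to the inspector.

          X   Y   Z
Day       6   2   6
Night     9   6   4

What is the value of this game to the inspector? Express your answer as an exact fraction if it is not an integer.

14/3

Row minima: Day → 2, Night → 4; maximin = 4.
Column maxima: X → 9, Y → 6, Z → 6; minimax = 6.
4 ≠ 6, so there is no saddle point; optimal play is mixed.
X is strictly dominated by Y (it gives the inspector strictly more in every row), so the smuggler never plays it.
On the remaining 2×2 (Day, Night vs Y, Z):
Let the inspector play Day with probability p. Expected payoff against Y: 2p + 6(1−p) = −4p + 6; against Z: 6p + 4(1−p) = 2p + 4.
Setting these equal: −4p + 6 = 2p + 4 ⇒ −6p = -2 ⇒ p = 1/3, and the value is (-4)·(1/3) + 6 = 14/3.
For the smuggler: with q = P(Y), equating Day's and Night's payoffs gives −4q + 6 = 2q + 4 ⇒ q = 1/3.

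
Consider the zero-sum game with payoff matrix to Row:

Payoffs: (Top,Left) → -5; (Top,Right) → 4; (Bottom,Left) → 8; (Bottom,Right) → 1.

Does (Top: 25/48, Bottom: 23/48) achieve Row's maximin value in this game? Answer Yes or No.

No

Against Left this mix gives (25/48)·(-5) + (23/48)·8 = 59/48.
Against Right this mix gives (25/48)·4 + (23/48)·1 = 41/16.
Column will play Left, holding Row to 59/48. Shifting weight toward the row that does better against Left would raise this floor (the equalizing mix achieves 37/16 against both Left and Right), so the proposed strategy is not optimal.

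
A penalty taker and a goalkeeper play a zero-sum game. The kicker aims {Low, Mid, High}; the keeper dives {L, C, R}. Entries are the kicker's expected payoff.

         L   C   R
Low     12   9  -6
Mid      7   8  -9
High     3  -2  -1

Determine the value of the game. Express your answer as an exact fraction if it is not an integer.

-21/16

Row minima: Low → -6, Mid → -9, High → -2; maximin = -2.
Column maxima: L → 12, C → 9, R → -1; minimax = -1.
-2 ≠ -1, so there is no saddle point; optimal play is mixed.
Mid is strictly dominated by Low, so the kicker never plays it.
With Mid eliminated, L is strictly dominated by C (it gives the kicker strictly more in every remaining row), so the keeper never plays it.
On the remaining 2×2 (Low, High vs C, R):
Let the kicker play Low with probability p. Expected payoff against C: 9p + (-2)(1−p) = 11p − 2; against R: (-6)p + (-1)(1−p) = −5p − 1.
Setting these equal: 11p − 2 = −5p − 1 ⇒ 16p = 1 ⇒ p = 1/16, and the value is (11)·(1/16) − 2 = -21/16.
For the keeper: with q = P(C), equating Low's and High's payoffs gives 15q − 6 = −q − 1 ⇒ q = 5/16.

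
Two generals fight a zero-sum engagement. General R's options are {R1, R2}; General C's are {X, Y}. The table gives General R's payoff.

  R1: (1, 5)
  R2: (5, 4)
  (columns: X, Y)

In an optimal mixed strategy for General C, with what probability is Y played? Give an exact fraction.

4/5

Row minima: R1 → 1, R2 → 4; maximin = 4.
Column maxima: X → 5, Y → 5; minimax = 5.
4 ≠ 5, so there is no saddle point; optimal play is mixed.
Let General R play R1 with probability p. Expected payoff against X: 1p + 5(1−p) = −4p + 5; against Y: 5p + 4(1−p) = p + 4.
Setting these equal: −4p + 5 = p + 4 ⇒ −5p = -1 ⇒ p = 1/5, and the value is (-4)·(1/5) + 5 = 21/5.
For General C: with q = P(X), equating R1's and R2's payoffs gives −4q + 5 = q + 4 ⇒ q = 1/5.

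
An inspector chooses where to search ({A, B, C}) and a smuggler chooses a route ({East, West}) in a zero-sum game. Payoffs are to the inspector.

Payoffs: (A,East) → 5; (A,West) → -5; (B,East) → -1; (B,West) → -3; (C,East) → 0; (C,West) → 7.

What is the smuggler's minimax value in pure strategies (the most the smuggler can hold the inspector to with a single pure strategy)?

5

Column maxima: East → 5, West → 7.
The smallest of these is 5.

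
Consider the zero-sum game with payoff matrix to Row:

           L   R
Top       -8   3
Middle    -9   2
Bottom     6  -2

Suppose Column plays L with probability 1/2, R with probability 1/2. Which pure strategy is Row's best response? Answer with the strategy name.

Expected payoff of Top: (1/2)·(-8) + (1/2)·3 = -5/2.
Expected payoff of Middle: (1/2)·(-9) + (1/2)·2 = -7/2.
Expected payoff of Bottom: (1/2)·6 + (1/2)·(-2) = 2.
The largest is 2, so Row's best response is Bottom.

Bottom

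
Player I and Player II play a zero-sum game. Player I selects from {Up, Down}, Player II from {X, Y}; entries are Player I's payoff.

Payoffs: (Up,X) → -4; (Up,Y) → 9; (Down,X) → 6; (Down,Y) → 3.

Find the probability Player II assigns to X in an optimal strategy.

3/8

Row minima: Up → -4, Down → 3; maximin = 3.
Column maxima: X → 6, Y → 9; minimax = 6.
3 ≠ 6, so there is no saddle point; optimal play is mixed.
Let Player I play Up with probability p. Expected payoff against X: (-4)p + 6(1−p) = −10p + 6; against Y: 9p + 3(1−p) = 6p + 3.
Setting these equal: −10p + 6 = 6p + 3 ⇒ −16p = -3 ⇒ p = 3/16, and the value is (-10)·(3/16) + 6 = 33/8.
For Player II: with q = P(X), equating Up's and Down's payoffs gives −13q + 9 = 3q + 3 ⇒ q = 3/8.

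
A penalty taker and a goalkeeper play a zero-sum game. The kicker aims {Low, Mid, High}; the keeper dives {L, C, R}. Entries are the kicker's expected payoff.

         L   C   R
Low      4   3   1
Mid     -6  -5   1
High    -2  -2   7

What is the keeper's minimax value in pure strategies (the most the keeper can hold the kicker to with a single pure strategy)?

3

Column maxima: L → 4, C → 3, R → 7.
The smallest of these is 3.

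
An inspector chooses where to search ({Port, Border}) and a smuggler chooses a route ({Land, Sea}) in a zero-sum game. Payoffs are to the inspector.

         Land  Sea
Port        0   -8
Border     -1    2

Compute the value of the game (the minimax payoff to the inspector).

Row minima: Port → -8, Border → -1; maximin = -1.
Column maxima: Land → 0, Sea → 2; minimax = 0.
-1 ≠ 0, so there is no saddle point; optimal play is mixed.
Let the inspector play Port with probability p. Expected payoff against Land: 0p + (-1)(1−p) = p − 1; against Sea: (-8)p + 2(1−p) = −10p + 2.
Setting these equal: p − 1 = −10p + 2 ⇒ 11p = 3 ⇒ p = 3/11, and the value is (1)·(3/11) − 1 = -8/11.
For the smuggler: with q = P(Land), equating Port's and Border's payoffs gives 8q − 8 = −3q + 2 ⇒ q = 10/11.

-8/11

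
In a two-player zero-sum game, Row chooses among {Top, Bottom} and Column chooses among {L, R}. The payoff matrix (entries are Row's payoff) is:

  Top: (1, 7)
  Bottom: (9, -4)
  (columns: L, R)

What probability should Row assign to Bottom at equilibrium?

6/19

Row minima: Top → 1, Bottom → -4; maximin = 1.
Column maxima: L → 9, R → 7; minimax = 7.
1 ≠ 7, so there is no saddle point; optimal play is mixed.
Let Row play Top with probability p. Expected payoff against L: 1p + 9(1−p) = −8p + 9; against R: 7p + (-4)(1−p) = 11p − 4.
Setting these equal: −8p + 9 = 11p − 4 ⇒ −19p = -13 ⇒ p = 13/19, and the value is (-8)·(13/19) + 9 = 67/19.
For Column: with q = P(L), equating Top's and Bottom's payoffs gives −6q + 7 = 13q − 4 ⇒ q = 11/19.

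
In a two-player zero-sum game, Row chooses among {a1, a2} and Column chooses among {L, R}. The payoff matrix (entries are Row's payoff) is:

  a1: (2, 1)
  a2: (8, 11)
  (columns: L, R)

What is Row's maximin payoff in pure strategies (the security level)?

8

Row minima: a1 → 1, a2 → 8.
The best of these is 8.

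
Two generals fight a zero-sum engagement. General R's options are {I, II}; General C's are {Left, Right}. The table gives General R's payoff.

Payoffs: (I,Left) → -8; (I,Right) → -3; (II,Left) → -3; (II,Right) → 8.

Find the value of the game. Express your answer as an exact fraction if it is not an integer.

Row minima: I → -8, II → -3; maximin = -3.
Column maxima: Left → -3, Right → 8; minimax = -3.
Since maximin = minimax = -3, there is a saddle point and the value is -3.

-3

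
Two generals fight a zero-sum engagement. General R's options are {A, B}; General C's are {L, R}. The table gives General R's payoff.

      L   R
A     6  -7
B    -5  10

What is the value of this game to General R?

25/28

Row minima: A → -7, B → -5; maximin = -5.
Column maxima: L → 6, R → 10; minimax = 6.
-5 ≠ 6, so there is no saddle point; optimal play is mixed.
Let General R play A with probability p. Expected payoff against L: 6p + (-5)(1−p) = 11p − 5; against R: (-7)p + 10(1−p) = −17p + 10.
Setting these equal: 11p − 5 = −17p + 10 ⇒ 28p = 15 ⇒ p = 15/28, and the value is (11)·(15/28) − 5 = 25/28.
For General C: with q = P(L), equating A's and B's payoffs gives 13q − 7 = −15q + 10 ⇒ q = 17/28.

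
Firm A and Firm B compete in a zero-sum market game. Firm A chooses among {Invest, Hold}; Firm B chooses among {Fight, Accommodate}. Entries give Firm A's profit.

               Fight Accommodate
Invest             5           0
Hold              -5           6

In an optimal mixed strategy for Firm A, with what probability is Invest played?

11/16

Row minima: Invest → 0, Hold → -5; maximin = 0.
Column maxima: Fight → 5, Accommodate → 6; minimax = 5.
0 ≠ 5, so there is no saddle point; optimal play is mixed.
Let Firm A play Invest with probability p. Expected payoff against Fight: 5p + (-5)(1−p) = 10p − 5; against Accommodate: 0p + 6(1−p) = −6p + 6.
Setting these equal: 10p − 5 = −6p + 6 ⇒ 16p = 11 ⇒ p = 11/16, and the value is (10)·(11/16) − 5 = 15/8.
For Firm B: with q = P(Fight), equating Invest's and Hold's payoffs gives 5q = −11q + 6 ⇒ q = 3/8.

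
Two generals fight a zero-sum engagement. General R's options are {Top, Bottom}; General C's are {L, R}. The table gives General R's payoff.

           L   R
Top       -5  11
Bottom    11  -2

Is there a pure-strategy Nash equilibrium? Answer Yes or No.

Row minima: Top → -5, Bottom → -2; maximin = -2.
Column maxima: L → 11, R → 11; minimax = 11.
-2 ≠ 11, so no pure-strategy equilibrium exists.

No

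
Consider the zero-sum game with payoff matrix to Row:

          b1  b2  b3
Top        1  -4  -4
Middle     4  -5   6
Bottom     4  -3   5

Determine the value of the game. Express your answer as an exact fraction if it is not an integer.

-3

Row minima: Top → -4, Middle → -5, Bottom → -3; maximin = -3.
Column maxima: b1 → 4, b2 → -3, b3 → 6; minimax = -3.
Since maximin = minimax = -3, there is a saddle point and the value is -3.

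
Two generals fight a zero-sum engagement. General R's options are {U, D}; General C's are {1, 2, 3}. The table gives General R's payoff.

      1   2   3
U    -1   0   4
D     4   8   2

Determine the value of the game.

Row minima: U → -1, D → 2; maximin = 2.
Column maxima: 1 → 4, 2 → 8, 3 → 4; minimax = 4.
2 ≠ 4, so there is no saddle point; optimal play is mixed.
2 is strictly dominated by 1 (it gives General R strictly more in every row), so General C never plays it.
On the remaining 2×2 (U, D vs 1, 3):
Let General R play U with probability p. Expected payoff against 1: (-1)p + 4(1−p) = −5p + 4; against 3: 4p + 2(1−p) = 2p + 2.
Setting these equal: −5p + 4 = 2p + 2 ⇒ −7p = -2 ⇒ p = 2/7, and the value is (-5)·(2/7) + 4 = 18/7.
For General C: with q = P(1), equating U's and D's payoffs gives −5q + 4 = 2q + 2 ⇒ q = 2/7.

18/7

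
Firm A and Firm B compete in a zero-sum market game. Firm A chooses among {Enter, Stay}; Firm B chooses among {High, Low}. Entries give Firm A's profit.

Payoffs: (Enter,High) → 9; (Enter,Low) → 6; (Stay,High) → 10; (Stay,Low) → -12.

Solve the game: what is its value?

Row minima: Enter → 6, Stay → -12; maximin = 6.
Column maxima: High → 10, Low → 6; minimax = 6.
Since maximin = minimax = 6, there is a saddle point and the value is 6.

6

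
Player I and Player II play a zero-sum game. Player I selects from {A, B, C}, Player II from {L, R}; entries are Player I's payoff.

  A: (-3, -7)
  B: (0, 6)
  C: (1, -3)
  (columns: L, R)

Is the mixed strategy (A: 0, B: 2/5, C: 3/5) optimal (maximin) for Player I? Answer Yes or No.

Against L this mix gives (2/5)·0 + (3/5)·1 = 3/5.
Against R this mix gives (2/5)·6 + (3/5)·(-3) = 3/5.
All of Player II's active replies (L, R) yield 3/5, and no column does worse for Player I. The mix makes Player II indifferent and guarantees 3/5, so it is optimal.

Yes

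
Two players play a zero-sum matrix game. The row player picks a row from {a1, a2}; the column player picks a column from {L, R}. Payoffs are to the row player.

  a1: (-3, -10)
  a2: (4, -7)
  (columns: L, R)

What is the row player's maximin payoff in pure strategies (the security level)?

Row minima: a1 → -10, a2 → -7.
The best of these is -7.

-7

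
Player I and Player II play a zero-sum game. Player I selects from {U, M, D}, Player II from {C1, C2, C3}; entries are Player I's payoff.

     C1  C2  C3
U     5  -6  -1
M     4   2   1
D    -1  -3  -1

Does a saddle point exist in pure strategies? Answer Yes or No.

Yes

Row minima: U → -6, M → 1, D → -3; maximin = 1.
Column maxima: C1 → 5, C2 → 2, C3 → 1; minimax = 1.
maximin = minimax = 1, so a saddle point exists.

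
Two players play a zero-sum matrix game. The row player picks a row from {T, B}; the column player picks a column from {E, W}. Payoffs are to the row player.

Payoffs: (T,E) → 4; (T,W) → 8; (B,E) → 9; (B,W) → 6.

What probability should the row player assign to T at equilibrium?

3/7

Row minima: T → 4, B → 6; maximin = 6.
Column maxima: E → 9, W → 8; minimax = 8.
6 ≠ 8, so there is no saddle point; optimal play is mixed.
Let the row player play T with probability p. Expected payoff against E: 4p + 9(1−p) = −5p + 9; against W: 8p + 6(1−p) = 2p + 6.
Setting these equal: −5p + 9 = 2p + 6 ⇒ −7p = -3 ⇒ p = 3/7, and the value is (-5)·(3/7) + 9 = 48/7.
For the column player: with q = P(E), equating T's and B's payoffs gives −4q + 8 = 3q + 6 ⇒ q = 2/7.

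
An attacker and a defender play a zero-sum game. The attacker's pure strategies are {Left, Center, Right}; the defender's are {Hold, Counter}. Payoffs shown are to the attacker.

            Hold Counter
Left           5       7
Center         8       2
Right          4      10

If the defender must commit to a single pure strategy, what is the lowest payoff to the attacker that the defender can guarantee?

8

Column maxima: Hold → 8, Counter → 10.
The smallest of these is 8.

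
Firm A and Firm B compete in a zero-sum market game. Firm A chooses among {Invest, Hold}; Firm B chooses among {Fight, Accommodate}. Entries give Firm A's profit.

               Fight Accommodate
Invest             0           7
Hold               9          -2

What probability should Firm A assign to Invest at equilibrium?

11/18

Row minima: Invest → 0, Hold → -2; maximin = 0.
Column maxima: Fight → 9, Accommodate → 7; minimax = 7.
0 ≠ 7, so there is no saddle point; optimal play is mixed.
Let Firm A play Invest with probability p. Expected payoff against Fight: 0p + 9(1−p) = −9p + 9; against Accommodate: 7p + (-2)(1−p) = 9p − 2.
Setting these equal: −9p + 9 = 9p − 2 ⇒ −18p = -11 ⇒ p = 11/18, and the value is (-9)·(11/18) + 9 = 7/2.
For Firm B: with q = P(Fight), equating Invest's and Hold's payoffs gives −7q + 7 = 11q − 2 ⇒ q = 1/2.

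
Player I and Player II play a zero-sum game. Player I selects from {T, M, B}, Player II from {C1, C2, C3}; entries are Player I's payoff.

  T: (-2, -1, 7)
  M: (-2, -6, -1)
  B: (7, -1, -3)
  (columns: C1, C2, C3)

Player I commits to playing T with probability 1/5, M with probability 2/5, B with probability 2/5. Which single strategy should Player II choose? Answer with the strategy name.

C2

If Player II plays C1, Player I's expected payoff is (1/5)·(-2) + (2/5)·(-2) + (2/5)·7 = 8/5.
If Player II plays C2, Player I's expected payoff is (1/5)·(-1) + (2/5)·(-6) + (2/5)·(-1) = -3.
If Player II plays C3, Player I's expected payoff is (1/5)·7 + (2/5)·(-1) + (2/5)·(-3) = -1/5.
Player II minimizes Player I's payoff; the smallest is -3, so the best response is C2.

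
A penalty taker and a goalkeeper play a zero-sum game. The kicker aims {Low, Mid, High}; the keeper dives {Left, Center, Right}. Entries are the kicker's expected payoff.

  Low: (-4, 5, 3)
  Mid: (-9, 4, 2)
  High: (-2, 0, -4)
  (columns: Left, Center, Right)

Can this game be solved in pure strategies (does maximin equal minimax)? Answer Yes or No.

No

Row minima: Low → -4, Mid → -9, High → -4; maximin = -4.
Column maxima: Left → -2, Center → 5, Right → 3; minimax = -2.
-4 ≠ -2, so no pure-strategy equilibrium exists.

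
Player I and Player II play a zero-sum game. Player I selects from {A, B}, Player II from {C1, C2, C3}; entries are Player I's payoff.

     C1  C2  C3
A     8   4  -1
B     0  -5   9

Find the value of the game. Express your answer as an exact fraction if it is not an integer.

Row minima: A → -1, B → -5; maximin = -1.
Column maxima: C1 → 8, C2 → 4, C3 → 9; minimax = 4.
-1 ≠ 4, so there is no saddle point; optimal play is mixed.
C1 is strictly dominated by C2 (it gives Player I strictly more in every row), so Player II never plays it.
On the remaining 2×2 (A, B vs C2, C3):
Let Player I play A with probability p. Expected payoff against C2: 4p + (-5)(1−p) = 9p − 5; against C3: (-1)p + 9(1−p) = −10p + 9.
Setting these equal: 9p − 5 = −10p + 9 ⇒ 19p = 14 ⇒ p = 14/19, and the value is (9)·(14/19) − 5 = 31/19.
For Player II: with q = P(C2), equating A's and B's payoffs gives 5q − 1 = −14q + 9 ⇒ q = 10/19.

31/19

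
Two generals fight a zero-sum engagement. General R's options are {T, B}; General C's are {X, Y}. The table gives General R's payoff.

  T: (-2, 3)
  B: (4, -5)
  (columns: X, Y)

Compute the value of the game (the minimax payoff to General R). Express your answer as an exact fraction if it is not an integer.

1/7

Row minima: T → -2, B → -5; maximin = -2.
Column maxima: X → 4, Y → 3; minimax = 3.
-2 ≠ 3, so there is no saddle point; optimal play is mixed.
Let General R play T with probability p. Expected payoff against X: (-2)p + 4(1−p) = −6p + 4; against Y: 3p + (-5)(1−p) = 8p − 5.
Setting these equal: −6p + 4 = 8p − 5 ⇒ −14p = -9 ⇒ p = 9/14, and the value is (-6)·(9/14) + 4 = 1/7.
For General C: with q = P(X), equating T's and B's payoffs gives −5q + 3 = 9q − 5 ⇒ q = 4/7.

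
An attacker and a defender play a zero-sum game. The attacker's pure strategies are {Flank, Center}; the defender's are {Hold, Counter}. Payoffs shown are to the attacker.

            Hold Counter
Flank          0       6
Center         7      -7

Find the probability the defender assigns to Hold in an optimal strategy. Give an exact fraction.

13/20

Row minima: Flank → 0, Center → -7; maximin = 0.
Column maxima: Hold → 7, Counter → 6; minimax = 6.
0 ≠ 6, so there is no saddle point; optimal play is mixed.
Let the attacker play Flank with probability p. Expected payoff against Hold: 0p + 7(1−p) = −7p + 7; against Counter: 6p + (-7)(1−p) = 13p − 7.
Setting these equal: −7p + 7 = 13p − 7 ⇒ −20p = -14 ⇒ p = 7/10, and the value is (-7)·(7/10) + 7 = 21/10.
For the defender: with q = P(Hold), equating Flank's and Center's payoffs gives −6q + 6 = 14q − 7 ⇒ q = 13/20.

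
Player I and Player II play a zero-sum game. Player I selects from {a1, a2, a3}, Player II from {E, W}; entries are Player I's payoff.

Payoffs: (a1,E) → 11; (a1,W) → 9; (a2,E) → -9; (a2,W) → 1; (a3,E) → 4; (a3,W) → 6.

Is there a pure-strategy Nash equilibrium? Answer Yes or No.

Row minima: a1 → 9, a2 → -9, a3 → 4; maximin = 9.
Column maxima: E → 11, W → 9; minimax = 9.
maximin = minimax = 9, so a saddle point exists.

Yes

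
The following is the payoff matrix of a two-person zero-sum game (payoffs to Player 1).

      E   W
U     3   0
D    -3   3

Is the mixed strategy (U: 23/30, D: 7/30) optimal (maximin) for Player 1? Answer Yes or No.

Against E this mix gives (23/30)·3 + (7/30)·(-3) = 8/5.
Against W this mix gives (23/30)·0 + (7/30)·3 = 7/10.
Player 2 will play W, holding Player 1 to 7/10. Shifting weight toward the row that does better against W would raise this floor (the equalizing mix achieves 1 against both W and E), so the proposed strategy is not optimal.

No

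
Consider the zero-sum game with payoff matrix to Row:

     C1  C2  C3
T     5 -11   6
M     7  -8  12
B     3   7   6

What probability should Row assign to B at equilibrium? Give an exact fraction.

Row minima: T → -11, M → -8, B → 3; maximin = 3.
Column maxima: C1 → 7, C2 → 7, C3 → 12; minimax = 7.
3 ≠ 7, so there is no saddle point; optimal play is mixed.
T is strictly dominated by M, so Row never plays it.
C3 is strictly dominated by C1 (it gives Row strictly more in every row), so Column never plays it.
On the remaining 2×2 (M, B vs C1, C2):
Let Row play M with probability p. Expected payoff against C1: 7p + 3(1−p) = 4p + 3; against C2: (-8)p + 7(1−p) = −15p + 7.
Setting these equal: 4p + 3 = −15p + 7 ⇒ 19p = 4 ⇒ p = 4/19, and the value is (4)·(4/19) + 3 = 73/19.
For Column: with q = P(C1), equating M's and B's payoffs gives 15q − 8 = −4q + 7 ⇒ q = 15/19.

15/19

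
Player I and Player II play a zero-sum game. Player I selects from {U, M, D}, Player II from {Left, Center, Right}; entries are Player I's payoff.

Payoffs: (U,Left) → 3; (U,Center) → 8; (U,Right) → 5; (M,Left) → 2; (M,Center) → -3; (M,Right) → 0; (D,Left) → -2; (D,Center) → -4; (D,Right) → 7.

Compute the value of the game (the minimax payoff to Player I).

3

Row minima: U → 3, M → -3, D → -4; maximin = 3.
Column maxima: Left → 3, Center → 8, Right → 7; minimax = 3.
Since maximin = minimax = 3, there is a saddle point and the value is 3.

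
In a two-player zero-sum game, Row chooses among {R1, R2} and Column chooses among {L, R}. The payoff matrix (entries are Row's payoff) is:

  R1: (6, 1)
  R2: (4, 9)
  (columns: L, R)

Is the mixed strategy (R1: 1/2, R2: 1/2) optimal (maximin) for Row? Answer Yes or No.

Yes

Against L this mix gives (1/2)·6 + (1/2)·4 = 5.
Against R this mix gives (1/2)·1 + (1/2)·9 = 5.
All of Column's active replies (L, R) yield 5, and no column does worse for Row. The mix makes Column indifferent and guarantees 5, so it is optimal.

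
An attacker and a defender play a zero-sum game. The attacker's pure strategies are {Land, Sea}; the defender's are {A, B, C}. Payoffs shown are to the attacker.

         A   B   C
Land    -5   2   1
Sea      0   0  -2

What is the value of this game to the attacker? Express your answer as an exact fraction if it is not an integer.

-5/4

Row minima: Land → -5, Sea → -2; maximin = -2.
Column maxima: A → 0, B → 2, C → 1; minimax = 0.
-2 ≠ 0, so there is no saddle point; optimal play is mixed.
B is strictly dominated by C (it gives the attacker strictly more in every row), so the defender never plays it.
On the remaining 2×2 (Land, Sea vs A, C):
Let the attacker play Land with probability p. Expected payoff against A: (-5)p + 0(1−p) = −5p; against C: 1p + (-2)(1−p) = 3p − 2.
Setting these equal: −5p = 3p − 2 ⇒ −8p = -2 ⇒ p = 1/4, and the value is (-5)·(1/4) = -5/4.
For the defender: with q = P(A), equating Land's and Sea's payoffs gives −6q + 1 = 2q − 2 ⇒ q = 3/8.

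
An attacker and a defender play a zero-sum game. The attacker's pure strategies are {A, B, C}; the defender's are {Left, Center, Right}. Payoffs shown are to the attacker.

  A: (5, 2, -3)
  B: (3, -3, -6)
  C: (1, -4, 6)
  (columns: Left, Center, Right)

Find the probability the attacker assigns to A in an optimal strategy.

Row minima: A → -3, B → -6, C → -4; maximin = -3.
Column maxima: Left → 5, Center → 2, Right → 6; minimax = 2.
-3 ≠ 2, so there is no saddle point; optimal play is mixed.
B is strictly dominated by A, so the attacker never plays it.
Left is strictly dominated by Center (it gives the attacker strictly more in every row), so the defender never plays it.
On the remaining 2×2 (A, C vs Center, Right):
Let the attacker play A with probability p. Expected payoff against Center: 2p + (-4)(1−p) = 6p − 4; against Right: (-3)p + 6(1−p) = −9p + 6.
Setting these equal: 6p − 4 = −9p + 6 ⇒ 15p = 10 ⇒ p = 2/3, and the value is (6)·(2/3) − 4 = 0.
For the defender: with q = P(Center), equating A's and C's payoffs gives 5q − 3 = −10q + 6 ⇒ q = 3/5.

2/3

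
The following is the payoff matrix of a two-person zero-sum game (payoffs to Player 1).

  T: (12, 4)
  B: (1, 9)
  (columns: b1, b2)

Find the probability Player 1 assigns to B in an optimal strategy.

1/2

Row minima: T → 4, B → 1; maximin = 4.
Column maxima: b1 → 12, b2 → 9; minimax = 9.
4 ≠ 9, so there is no saddle point; optimal play is mixed.
Let Player 1 play T with probability p. Expected payoff against b1: 12p + 1(1−p) = 11p + 1; against b2: 4p + 9(1−p) = −5p + 9.
Setting these equal: 11p + 1 = −5p + 9 ⇒ 16p = 8 ⇒ p = 1/2, and the value is (11)·(1/2) + 1 = 13/2.
For Player 2: with q = P(b1), equating T's and B's payoffs gives 8q + 4 = −8q + 9 ⇒ q = 5/16.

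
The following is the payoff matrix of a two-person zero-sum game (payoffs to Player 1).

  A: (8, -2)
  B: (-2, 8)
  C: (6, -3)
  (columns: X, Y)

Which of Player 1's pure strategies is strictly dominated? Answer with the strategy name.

C

A gives a strictly higher payoff than C against every column: 8 > 6, -2 > -3.
So C is strictly dominated and Player 1 never plays it.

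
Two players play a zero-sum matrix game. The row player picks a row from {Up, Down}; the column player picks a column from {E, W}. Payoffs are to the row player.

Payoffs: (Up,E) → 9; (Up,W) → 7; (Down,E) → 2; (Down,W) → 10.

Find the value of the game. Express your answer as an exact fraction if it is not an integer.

38/5

Row minima: Up → 7, Down → 2; maximin = 7.
Column maxima: E → 9, W → 10; minimax = 9.
7 ≠ 9, so there is no saddle point; optimal play is mixed.
Let the row player play Up with probability p. Expected payoff against E: 9p + 2(1−p) = 7p + 2; against W: 7p + 10(1−p) = −3p + 10.
Setting these equal: 7p + 2 = −3p + 10 ⇒ 10p = 8 ⇒ p = 4/5, and the value is (7)·(4/5) + 2 = 38/5.
For the column player: with q = P(E), equating Up's and Down's payoffs gives 2q + 7 = −8q + 10 ⇒ q = 3/10.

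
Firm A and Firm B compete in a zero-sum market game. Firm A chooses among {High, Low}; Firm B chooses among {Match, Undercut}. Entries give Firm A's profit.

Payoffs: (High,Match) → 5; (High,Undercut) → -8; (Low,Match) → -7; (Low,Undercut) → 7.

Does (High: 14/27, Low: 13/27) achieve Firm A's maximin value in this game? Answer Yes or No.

Yes

Against Match this mix gives (14/27)·5 + (13/27)·(-7) = -7/9.
Against Undercut this mix gives (14/27)·(-8) + (13/27)·7 = -7/9.
All of Firm B's active replies (Match, Undercut) yield -7/9, and no column does worse for Firm A. The mix makes Firm B indifferent and guarantees -7/9, so it is optimal.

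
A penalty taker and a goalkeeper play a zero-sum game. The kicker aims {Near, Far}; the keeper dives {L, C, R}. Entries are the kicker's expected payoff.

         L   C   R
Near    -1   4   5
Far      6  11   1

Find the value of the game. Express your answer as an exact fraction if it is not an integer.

Row minima: Near → -1, Far → 1; maximin = 1.
Column maxima: L → 6, C → 11, R → 5; minimax = 5.
1 ≠ 5, so there is no saddle point; optimal play is mixed.
C is strictly dominated by L (it gives the kicker strictly more in every row), so the keeper never plays it.
On the remaining 2×2 (Near, Far vs L, R):
Let the kicker play Near with probability p. Expected payoff against L: (-1)p + 6(1−p) = −7p + 6; against R: 5p + 1(1−p) = 4p + 1.
Setting these equal: −7p + 6 = 4p + 1 ⇒ −11p = -5 ⇒ p = 5/11, and the value is (-7)·(5/11) + 6 = 31/11.
For the keeper: with q = P(L), equating Near's and Far's payoffs gives −6q + 5 = 5q + 1 ⇒ q = 4/11.

31/11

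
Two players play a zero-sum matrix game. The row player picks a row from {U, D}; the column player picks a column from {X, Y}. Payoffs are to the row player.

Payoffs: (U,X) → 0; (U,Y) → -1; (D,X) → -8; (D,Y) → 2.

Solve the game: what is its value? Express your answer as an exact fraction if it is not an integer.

Row minima: U → -1, D → -8; maximin = -1.
Column maxima: X → 0, Y → 2; minimax = 0.
-1 ≠ 0, so there is no saddle point; optimal play is mixed.
Let the row player play U with probability p. Expected payoff against X: 0p + (-8)(1−p) = 8p − 8; against Y: (-1)p + 2(1−p) = −3p + 2.
Setting these equal: 8p − 8 = −3p + 2 ⇒ 11p = 10 ⇒ p = 10/11, and the value is (8)·(10/11) − 8 = -8/11.
For the column player: with q = P(X), equating U's and D's payoffs gives q − 1 = −10q + 2 ⇒ q = 3/11.

-8/11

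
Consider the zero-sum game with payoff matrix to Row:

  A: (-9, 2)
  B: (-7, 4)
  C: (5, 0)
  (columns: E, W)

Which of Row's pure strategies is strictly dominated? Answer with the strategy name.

B gives a strictly higher payoff than A against every column: -7 > -9, 4 > 2.
So A is strictly dominated and Row never plays it.

A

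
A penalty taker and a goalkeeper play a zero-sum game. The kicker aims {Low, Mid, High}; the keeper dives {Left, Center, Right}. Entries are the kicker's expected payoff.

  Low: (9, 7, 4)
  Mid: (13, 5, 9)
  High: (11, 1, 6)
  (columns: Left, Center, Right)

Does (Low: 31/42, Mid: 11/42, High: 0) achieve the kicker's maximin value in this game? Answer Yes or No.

No

Against Left this mix gives (31/42)·9 + (11/42)·13 = 211/21.
Against Center this mix gives (31/42)·7 + (11/42)·5 = 136/21.
Against Right this mix gives (31/42)·4 + (11/42)·9 = 223/42.
The keeper will play Right, holding the kicker to 223/42. Shifting weight toward the row that does better against Right would raise this floor (the equalizing mix achieves 43/7 against both Right and Center), so the proposed strategy is not optimal.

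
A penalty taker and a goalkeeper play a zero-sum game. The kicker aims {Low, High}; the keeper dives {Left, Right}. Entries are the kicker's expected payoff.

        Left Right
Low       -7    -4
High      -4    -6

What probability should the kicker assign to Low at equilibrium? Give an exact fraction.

Row minima: Low → -7, High → -6; maximin = -6.
Column maxima: Left → -4, Right → -4; minimax = -4.
-6 ≠ -4, so there is no saddle point; optimal play is mixed.
Let the kicker play Low with probability p. Expected payoff against Left: (-7)p + (-4)(1−p) = −3p − 4; against Right: (-4)p + (-6)(1−p) = 2p − 6.
Setting these equal: −3p − 4 = 2p − 6 ⇒ −5p = -2 ⇒ p = 2/5, and the value is (-3)·(2/5) − 4 = -26/5.
For the keeper: with q = P(Left), equating Low's and High's payoffs gives −3q − 4 = 2q − 6 ⇒ q = 2/5.

2/5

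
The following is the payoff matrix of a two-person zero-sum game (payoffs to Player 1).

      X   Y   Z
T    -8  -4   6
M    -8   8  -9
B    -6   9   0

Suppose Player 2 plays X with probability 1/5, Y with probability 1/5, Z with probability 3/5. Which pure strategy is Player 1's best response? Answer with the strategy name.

T

Expected payoff of T: (1/5)·(-8) + (1/5)·(-4) + (3/5)·6 = 6/5.
Expected payoff of M: (1/5)·(-8) + (1/5)·8 + (3/5)·(-9) = -27/5.
Expected payoff of B: (1/5)·(-6) + (1/5)·9 + (3/5)·0 = 3/5.
The largest is 6/5, so Player 1's best response is T.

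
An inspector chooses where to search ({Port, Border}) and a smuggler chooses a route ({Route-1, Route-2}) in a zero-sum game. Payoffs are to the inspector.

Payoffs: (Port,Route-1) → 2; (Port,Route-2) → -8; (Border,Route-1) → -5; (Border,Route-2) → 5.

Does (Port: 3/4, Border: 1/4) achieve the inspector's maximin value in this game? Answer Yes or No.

No

Against Route-1 this mix gives (3/4)·2 + (1/4)·(-5) = 1/4.
Against Route-2 this mix gives (3/4)·(-8) + (1/4)·5 = -19/4.
The smuggler will play Route-2, holding the inspector to -19/4. Shifting weight toward the row that does better against Route-2 would raise this floor (the equalizing mix achieves -3/2 against both Route-2 and Route-1), so the proposed strategy is not optimal.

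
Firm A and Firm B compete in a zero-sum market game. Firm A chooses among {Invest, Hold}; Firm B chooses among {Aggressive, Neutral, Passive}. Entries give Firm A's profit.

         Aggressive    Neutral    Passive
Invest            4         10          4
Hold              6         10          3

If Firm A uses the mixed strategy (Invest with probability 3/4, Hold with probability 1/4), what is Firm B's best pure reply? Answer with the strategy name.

If Firm B plays Aggressive, Firm A's expected payoff is (3/4)·4 + (1/4)·6 = 9/2.
If Firm B plays Neutral, Firm A's expected payoff is (3/4)·10 + (1/4)·10 = 10.
If Firm B plays Passive, Firm A's expected payoff is (3/4)·4 + (1/4)·3 = 15/4.
Firm B minimizes Firm A's payoff; the smallest is 15/4, so the best response is Passive.

Passive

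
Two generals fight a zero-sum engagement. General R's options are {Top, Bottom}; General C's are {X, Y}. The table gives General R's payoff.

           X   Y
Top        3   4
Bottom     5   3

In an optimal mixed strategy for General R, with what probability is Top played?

Row minima: Top → 3, Bottom → 3; maximin = 3.
Column maxima: X → 5, Y → 4; minimax = 4.
3 ≠ 4, so there is no saddle point; optimal play is mixed.
Let General R play Top with probability p. Expected payoff against X: 3p + 5(1−p) = −2p + 5; against Y: 4p + 3(1−p) = p + 3.
Setting these equal: −2p + 5 = p + 3 ⇒ −3p = -2 ⇒ p = 2/3, and the value is (-2)·(2/3) + 5 = 11/3.
For General C: with q = P(X), equating Top's and Bottom's payoffs gives −q + 4 = 2q + 3 ⇒ q = 1/3.

2/3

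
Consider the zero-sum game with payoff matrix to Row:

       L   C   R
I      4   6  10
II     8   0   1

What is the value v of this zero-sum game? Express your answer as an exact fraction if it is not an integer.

Row minima: I → 4, II → 0; maximin = 4.
Column maxima: L → 8, C → 6, R → 10; minimax = 6.
4 ≠ 6, so there is no saddle point; optimal play is mixed.
R is strictly dominated by C (it gives Row strictly more in every row), so Column never plays it.
On the remaining 2×2 (I, II vs L, C):
Let Row play I with probability p. Expected payoff against L: 4p + 8(1−p) = −4p + 8; against C: 6p + 0(1−p) = 6p.
Setting these equal: −4p + 8 = 6p ⇒ −10p = -8 ⇒ p = 4/5, and the value is (-4)·(4/5) + 8 = 24/5.
For Column: with q = P(L), equating I's and II's payoffs gives −2q + 6 = 8q ⇒ q = 3/5.

24/5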